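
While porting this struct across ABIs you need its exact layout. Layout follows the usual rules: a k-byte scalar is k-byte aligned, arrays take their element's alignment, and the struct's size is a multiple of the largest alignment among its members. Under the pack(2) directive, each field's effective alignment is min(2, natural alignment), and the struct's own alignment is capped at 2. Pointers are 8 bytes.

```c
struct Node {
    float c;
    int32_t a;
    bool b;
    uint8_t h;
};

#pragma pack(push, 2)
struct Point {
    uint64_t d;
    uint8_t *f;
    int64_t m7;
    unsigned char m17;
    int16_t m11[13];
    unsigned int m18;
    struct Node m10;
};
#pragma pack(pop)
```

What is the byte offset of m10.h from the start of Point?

65

Node: c at 0 (size 4, align 4) → ends 4; a at 4 (size 4, align 4) → ends 8; b at 8 (size 1, align 1) → ends 9; h at 9 (size 1, align 1) → ends 10; tail pad 2 to reach multiple of 4; total 12 bytes, alignment 4
d at 0 (size 8, align 2) → ends 8
f at 8 (size 8, align 2) → ends 16
m7 at 16 (size 8, align 2) → ends 24
m17 at 24 (size 1, align 1) → ends 25
pad 1 to align 2 for m11
m11 at 26 (size 26, align 2) → ends 52
m18 at 52 (size 4, align 2) → ends 56
m10 at 56 (size 12, align 2) → ends 68
within Node: h at 9
56 + 9 = 65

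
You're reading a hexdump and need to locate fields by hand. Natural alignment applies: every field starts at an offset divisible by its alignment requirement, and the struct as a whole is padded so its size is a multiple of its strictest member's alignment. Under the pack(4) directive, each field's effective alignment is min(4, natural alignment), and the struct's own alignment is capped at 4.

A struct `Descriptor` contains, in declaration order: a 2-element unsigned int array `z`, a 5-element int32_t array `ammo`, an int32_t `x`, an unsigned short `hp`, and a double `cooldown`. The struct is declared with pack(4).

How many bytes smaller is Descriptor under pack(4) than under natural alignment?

natural layout:
  @0: z [8B, align 4] → 8
  @8: ammo [20B, align 4] → 28
  @28: x [4B, align 4] → 32
  @32: hp [2B, align 2] → 34
  +6 pad (align 8)
  @40: cooldown [8B, align 8] → 48
  size 48, align 8
packed(4) layout:
  @0: z [8B, align 4] → 8
  @8: ammo [20B, align 4] → 28
  @28: x [4B, align 4] → 32
  @32: hp [2B, align 2] → 34
  +2 pad (align 4)
  @36: cooldown [8B, align 4] → 44
  size 44, align 4
48 − 44 = 4

4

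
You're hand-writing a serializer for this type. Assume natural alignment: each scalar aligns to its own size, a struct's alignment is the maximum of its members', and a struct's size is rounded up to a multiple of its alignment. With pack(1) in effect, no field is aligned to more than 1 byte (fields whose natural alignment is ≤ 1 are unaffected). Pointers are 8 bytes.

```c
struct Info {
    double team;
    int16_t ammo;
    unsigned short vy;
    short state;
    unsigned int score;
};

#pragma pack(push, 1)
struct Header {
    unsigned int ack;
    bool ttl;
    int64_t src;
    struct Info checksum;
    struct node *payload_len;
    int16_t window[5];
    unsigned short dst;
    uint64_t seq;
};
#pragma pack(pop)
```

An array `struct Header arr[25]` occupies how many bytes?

Info: 0..8  team  (8B, 8-aligned); 8..10  ammo  (2B, 2-aligned); 10..12  vy  (2B, 2-aligned); 12..14  state  (2B, 2-aligned); 14..16  -- padding (2B); 16..20  score  (4B, 4-aligned); 20..24  -- tail padding (4B); sizeof = 24, alignof = 8
0..4  ack  (4B, 1-aligned)
4..5  ttl  (1B, 1-aligned)
5..13  src  (8B, 1-aligned)
13..37  checksum  (24B, 1-aligned)
37..45  payload_len  (8B, 1-aligned)
45..55  window  (10B, 1-aligned)
55..57  dst  (2B, 1-aligned)
57..65  seq  (8B, 1-aligned)
sizeof = 65, alignof = 1
array of 25: 25 × 65 = 1625

1625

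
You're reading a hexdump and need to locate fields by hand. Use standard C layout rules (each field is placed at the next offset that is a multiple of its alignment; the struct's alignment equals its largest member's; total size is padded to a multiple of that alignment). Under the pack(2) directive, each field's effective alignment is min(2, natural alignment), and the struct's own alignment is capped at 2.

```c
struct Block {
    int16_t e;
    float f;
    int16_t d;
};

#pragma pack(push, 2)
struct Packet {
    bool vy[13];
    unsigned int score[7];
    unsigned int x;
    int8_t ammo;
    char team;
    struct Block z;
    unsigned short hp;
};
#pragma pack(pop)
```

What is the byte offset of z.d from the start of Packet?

Block: e at 0 (size 2, align 2) → ends 2; pad 2 to align 4 for f; f at 4 (size 4, align 4) → ends 8; d at 8 (size 2, align 2) → ends 10; tail pad 2 to reach multiple of 4; total 12 bytes, alignment 4
vy at 0 (size 13, align 1) → ends 13
pad 1 to align 2 for score
score at 14 (size 28, align 2) → ends 42
x at 42 (size 4, align 2) → ends 46
ammo at 46 (size 1, align 1) → ends 47
team at 47 (size 1, align 1) → ends 48
z at 48 (size 12, align 2) → ends 60
within Block: d at 8
48 + 8 = 56

56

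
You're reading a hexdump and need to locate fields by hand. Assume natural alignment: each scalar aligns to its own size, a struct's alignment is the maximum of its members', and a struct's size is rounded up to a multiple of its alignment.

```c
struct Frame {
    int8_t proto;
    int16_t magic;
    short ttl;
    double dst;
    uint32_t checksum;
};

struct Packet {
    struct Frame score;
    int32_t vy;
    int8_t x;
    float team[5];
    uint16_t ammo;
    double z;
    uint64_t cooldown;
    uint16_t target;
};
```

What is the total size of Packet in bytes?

80

Frame: 0..1  proto  (1B, 1-aligned); 1..2  -- padding (1B); 2..4  magic  (2B, 2-aligned); 4..6  ttl  (2B, 2-aligned); 6..8  -- padding (2B); 8..16  dst  (8B, 8-aligned); 16..20  checksum  (4B, 4-aligned); 20..24  -- tail padding (4B); sizeof = 24, alignof = 8
0..24  score  (24B, 8-aligned)
24..28  vy  (4B, 4-aligned)
28..29  x  (1B, 1-aligned)
29..32  -- padding (3B)
32..52  team  (20B, 4-aligned)
52..54  ammo  (2B, 2-aligned)
54..56  -- padding (2B)
56..64  z  (8B, 8-aligned)
64..72  cooldown  (8B, 8-aligned)
72..74  target  (2B, 2-aligned)
74..80  -- tail padding (6B)
sizeof = 80, alignof = 8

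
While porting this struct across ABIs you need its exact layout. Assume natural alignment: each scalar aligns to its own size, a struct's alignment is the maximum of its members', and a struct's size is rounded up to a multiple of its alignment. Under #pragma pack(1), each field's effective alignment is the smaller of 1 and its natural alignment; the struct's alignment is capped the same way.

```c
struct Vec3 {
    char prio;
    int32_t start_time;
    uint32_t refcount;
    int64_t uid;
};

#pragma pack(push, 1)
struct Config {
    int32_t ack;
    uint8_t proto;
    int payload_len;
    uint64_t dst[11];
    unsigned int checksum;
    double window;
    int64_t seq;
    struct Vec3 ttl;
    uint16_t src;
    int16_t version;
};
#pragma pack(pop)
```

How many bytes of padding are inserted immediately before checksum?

Vec3: 0..1  prio  (1B, 1-aligned); 1..4  -- padding (3B); 4..8  start_time  (4B, 4-aligned); 8..12  refcount  (4B, 4-aligned); 12..16  -- padding (4B); 16..24  uid  (8B, 8-aligned); sizeof = 24, alignof = 8
0..4  ack  (4B, 1-aligned)
4..5  proto  (1B, 1-aligned)
5..9  payload_len  (4B, 1-aligned)
9..97  dst  (88B, 1-aligned)
97..101  checksum  (4B, 1-aligned)

0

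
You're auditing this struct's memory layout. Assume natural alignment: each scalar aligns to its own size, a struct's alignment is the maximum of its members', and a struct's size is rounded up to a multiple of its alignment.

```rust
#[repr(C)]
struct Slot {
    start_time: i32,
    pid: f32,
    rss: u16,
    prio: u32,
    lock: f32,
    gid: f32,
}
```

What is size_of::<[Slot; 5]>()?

start_time at 0 (size 4, align 4) → ends 4
pid at 4 (size 4, align 4) → ends 8
rss at 8 (size 2, align 2) → ends 10
pad 2 to align 4 for prio
prio at 12 (size 4, align 4) → ends 16
lock at 16 (size 4, align 4) → ends 20
gid at 20 (size 4, align 4) → ends 24
total 24 bytes, alignment 4
array of 5: 5 × 24 = 120

120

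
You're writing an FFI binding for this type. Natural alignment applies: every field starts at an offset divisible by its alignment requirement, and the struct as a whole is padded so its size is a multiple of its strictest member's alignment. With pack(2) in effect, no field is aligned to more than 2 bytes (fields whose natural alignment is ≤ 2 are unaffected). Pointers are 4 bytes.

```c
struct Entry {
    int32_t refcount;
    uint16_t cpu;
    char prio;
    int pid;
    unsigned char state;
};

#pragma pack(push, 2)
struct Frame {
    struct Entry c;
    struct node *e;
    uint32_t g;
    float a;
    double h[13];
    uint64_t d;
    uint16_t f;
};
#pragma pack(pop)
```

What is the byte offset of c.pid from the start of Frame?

8

Entry: 0..4  refcount  (4B, 4-aligned); 4..6  cpu  (2B, 2-aligned); 6..7  prio  (1B, 1-aligned); 7..8  -- padding (1B); 8..12  pid  (4B, 4-aligned); 12..13  state  (1B, 1-aligned); 13..16  -- tail padding (3B); sizeof = 16, alignof = 4
0..16  c  (16B, 2-aligned)
within Entry: pid at 8
0 + 8 = 8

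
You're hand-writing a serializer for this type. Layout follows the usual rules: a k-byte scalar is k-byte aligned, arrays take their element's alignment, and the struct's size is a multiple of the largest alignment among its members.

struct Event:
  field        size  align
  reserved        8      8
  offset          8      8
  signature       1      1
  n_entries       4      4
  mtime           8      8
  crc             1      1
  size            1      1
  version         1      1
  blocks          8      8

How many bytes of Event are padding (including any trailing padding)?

@0: reserved [8B, align 8] → 8
@8: offset [8B, align 8] → 16
@16: signature [1B, align 1] → 17
+3 pad (align 4)
@20: n_entries [4B, align 4] → 24
@24: mtime [8B, align 8] → 32
@32: crc [1B, align 1] → 33
@33: size [1B, align 1] → 34
@34: version [1B, align 1] → 35
+5 pad (align 8)
@40: blocks [8B, align 8] → 48
size 48, align 8
data bytes 40, size 48 → padding 8

8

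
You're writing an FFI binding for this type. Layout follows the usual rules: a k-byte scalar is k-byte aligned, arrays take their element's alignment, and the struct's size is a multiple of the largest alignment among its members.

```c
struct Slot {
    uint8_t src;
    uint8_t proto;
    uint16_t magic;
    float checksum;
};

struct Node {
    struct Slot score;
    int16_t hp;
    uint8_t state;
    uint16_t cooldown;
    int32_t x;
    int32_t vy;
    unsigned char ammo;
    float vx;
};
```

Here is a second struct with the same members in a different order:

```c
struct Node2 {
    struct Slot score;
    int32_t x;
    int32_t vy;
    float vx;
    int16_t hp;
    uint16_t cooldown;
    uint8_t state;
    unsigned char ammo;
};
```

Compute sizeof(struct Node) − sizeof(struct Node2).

Slot: 0..1  src  (1B, 1-aligned); 1..2  proto  (1B, 1-aligned); 2..4  magic  (2B, 2-aligned); 4..8  checksum  (4B, 4-aligned); sizeof = 8, alignof = 4
0..8  score  (8B, 4-aligned)
8..10  hp  (2B, 2-aligned)
10..11  state  (1B, 1-aligned)
11..12  -- padding (1B)
12..14  cooldown  (2B, 2-aligned)
14..16  -- padding (2B)
16..20  x  (4B, 4-aligned)
20..24  vy  (4B, 4-aligned)
24..25  ammo  (1B, 1-aligned)
25..28  -- padding (3B)
28..32  vx  (4B, 4-aligned)
sizeof = 32, alignof = 4
— Node2 —
0..8  score  (8B, 4-aligned)
8..12  x  (4B, 4-aligned)
12..16  vy  (4B, 4-aligned)
16..20  vx  (4B, 4-aligned)
20..22  hp  (2B, 2-aligned)
22..24  cooldown  (2B, 2-aligned)
24..25  state  (1B, 1-aligned)
25..26  ammo  (1B, 1-aligned)
26..28  -- tail padding (2B)
sizeof = 28, alignof = 4
32 − 28 = 4

4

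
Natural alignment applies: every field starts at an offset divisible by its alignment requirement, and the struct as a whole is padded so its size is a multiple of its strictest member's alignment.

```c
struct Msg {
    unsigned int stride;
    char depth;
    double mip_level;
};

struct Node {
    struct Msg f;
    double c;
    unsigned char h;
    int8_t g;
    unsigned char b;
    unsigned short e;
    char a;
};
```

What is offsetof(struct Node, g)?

Msg: @0: stride [4B, align 4] → 4; @4: depth [1B, align 1] → 5; +3 pad (align 8); @8: mip_level [8B, align 8] → 16; size 16, align 8
@0: f [16B, align 8] → 16
@16: c [8B, align 8] → 24
@24: h [1B, align 1] → 25
@25: g [1B, align 1] → 26

25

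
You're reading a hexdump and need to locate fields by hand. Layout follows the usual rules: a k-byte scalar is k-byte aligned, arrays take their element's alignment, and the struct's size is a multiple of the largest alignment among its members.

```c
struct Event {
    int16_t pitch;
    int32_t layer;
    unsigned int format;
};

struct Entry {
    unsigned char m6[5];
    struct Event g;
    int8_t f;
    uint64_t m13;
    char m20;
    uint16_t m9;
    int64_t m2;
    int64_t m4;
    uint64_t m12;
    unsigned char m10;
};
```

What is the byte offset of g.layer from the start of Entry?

Event: 0..2  pitch  (2B, 2-aligned); 2..4  -- padding (2B); 4..8  layer  (4B, 4-aligned); 8..12  format  (4B, 4-aligned); sizeof = 12, alignof = 4
0..5  m6  (5B, 1-aligned)
5..8  -- padding (3B)
8..20  g  (12B, 4-aligned)
within Event: layer at 4
8 + 4 = 12

12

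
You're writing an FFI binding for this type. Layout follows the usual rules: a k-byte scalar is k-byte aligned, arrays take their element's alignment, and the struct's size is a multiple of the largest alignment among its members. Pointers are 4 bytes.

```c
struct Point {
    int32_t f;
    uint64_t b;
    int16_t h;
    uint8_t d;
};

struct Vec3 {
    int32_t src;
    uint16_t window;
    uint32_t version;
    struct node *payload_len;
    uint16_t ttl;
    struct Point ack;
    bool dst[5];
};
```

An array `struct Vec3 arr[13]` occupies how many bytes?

728

Point: @0: f [4B, align 4] → 4; +4 pad (align 8); @8: b [8B, align 8] → 16; @16: h [2B, align 2] → 18; @18: d [1B, align 1] → 19; +5 tail pad (align 8); size 24, align 8
@0: src [4B, align 4] → 4
@4: window [2B, align 2] → 6
+2 pad (align 4)
@8: version [4B, align 4] → 12
@12: payload_len [4B, align 4] → 16
@16: ttl [2B, align 2] → 18
+6 pad (align 8)
@24: ack [24B, align 8] → 48
@48: dst [5B, align 1] → 53
+3 tail pad (align 8)
size 56, align 8
array of 13: 13 × 56 = 728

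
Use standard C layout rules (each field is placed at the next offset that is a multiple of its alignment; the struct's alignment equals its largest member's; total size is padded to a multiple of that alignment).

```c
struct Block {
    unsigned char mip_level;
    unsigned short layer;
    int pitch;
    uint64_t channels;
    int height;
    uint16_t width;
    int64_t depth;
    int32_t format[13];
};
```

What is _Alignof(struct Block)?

member alignments: mip_level=1, layer=2, pitch=4, channels=8, height=4, width=2, depth=8, format=4
max = 8

8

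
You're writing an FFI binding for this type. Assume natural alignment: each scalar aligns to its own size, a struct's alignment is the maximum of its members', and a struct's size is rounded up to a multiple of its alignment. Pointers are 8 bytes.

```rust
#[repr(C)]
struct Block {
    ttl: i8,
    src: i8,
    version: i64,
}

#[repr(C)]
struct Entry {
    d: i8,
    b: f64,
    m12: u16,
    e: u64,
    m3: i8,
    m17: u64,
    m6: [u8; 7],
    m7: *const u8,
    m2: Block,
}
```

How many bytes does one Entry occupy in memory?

80 bytes

Block: @0: ttl [1B, align 1] → 1; @1: src [1B, align 1] → 2; +6 pad (align 8); @8: version [8B, align 8] → 16; size 16, align 8
@0: d [1B, align 1] → 1
+7 pad (align 8)
@8: b [8B, align 8] → 16
@16: m12 [2B, align 2] → 18
+6 pad (align 8)
@24: e [8B, align 8] → 32
@32: m3 [1B, align 1] → 33
+7 pad (align 8)
@40: m17 [8B, align 8] → 48
@48: m6 [7B, align 1] → 55
+1 pad (align 8)
@56: m7 [8B, align 8] → 64
@64: m2 [16B, align 8] → 80
size 80, align 8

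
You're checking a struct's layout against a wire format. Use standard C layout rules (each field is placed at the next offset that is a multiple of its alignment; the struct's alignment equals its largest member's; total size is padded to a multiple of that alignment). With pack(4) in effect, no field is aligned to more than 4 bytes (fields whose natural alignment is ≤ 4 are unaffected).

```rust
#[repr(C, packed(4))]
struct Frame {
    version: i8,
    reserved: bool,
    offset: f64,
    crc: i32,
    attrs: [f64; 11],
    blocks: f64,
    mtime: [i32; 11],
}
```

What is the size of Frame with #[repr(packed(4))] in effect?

156

0..1  version  (1B, 1-aligned)
1..2  reserved  (1B, 1-aligned)
2..4  -- padding (2B)
4..12  offset  (8B, 4-aligned)
12..16  crc  (4B, 4-aligned)
16..104  attrs  (88B, 4-aligned)
104..112  blocks  (8B, 4-aligned)
112..156  mtime  (44B, 4-aligned)
sizeof = 156, alignof = 4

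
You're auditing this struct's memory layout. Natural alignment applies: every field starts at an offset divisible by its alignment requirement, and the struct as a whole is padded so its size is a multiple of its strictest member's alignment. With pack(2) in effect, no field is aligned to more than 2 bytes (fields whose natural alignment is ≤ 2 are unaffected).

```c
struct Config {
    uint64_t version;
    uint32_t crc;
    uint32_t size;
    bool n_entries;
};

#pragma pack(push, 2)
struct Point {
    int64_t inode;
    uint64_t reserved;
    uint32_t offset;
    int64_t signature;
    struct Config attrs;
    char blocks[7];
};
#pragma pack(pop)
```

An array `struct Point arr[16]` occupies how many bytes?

960

Config: version at 0 (size 8, align 8) → ends 8; crc at 8 (size 4, align 4) → ends 12; size at 12 (size 4, align 4) → ends 16; n_entries at 16 (size 1, align 1) → ends 17; tail pad 7 to reach multiple of 8; total 24 bytes, alignment 8
inode at 0 (size 8, align 2) → ends 8
reserved at 8 (size 8, align 2) → ends 16
offset at 16 (size 4, align 2) → ends 20
signature at 20 (size 8, align 2) → ends 28
attrs at 28 (size 24, align 2) → ends 52
blocks at 52 (size 7, align 1) → ends 59
tail pad 1 to reach multiple of 2
total 60 bytes, alignment 2
array of 16: 16 × 60 = 960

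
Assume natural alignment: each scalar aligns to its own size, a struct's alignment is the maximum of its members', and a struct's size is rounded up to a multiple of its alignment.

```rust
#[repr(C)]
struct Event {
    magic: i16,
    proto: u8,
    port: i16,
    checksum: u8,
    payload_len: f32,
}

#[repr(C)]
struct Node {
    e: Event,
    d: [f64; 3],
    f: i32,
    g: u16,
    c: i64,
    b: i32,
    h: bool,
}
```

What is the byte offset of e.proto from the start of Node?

2

Event: magic at 0 (size 2, align 2) → ends 2; proto at 2 (size 1, align 1) → ends 3; pad 1 to align 2 for port; port at 4 (size 2, align 2) → ends 6; checksum at 6 (size 1, align 1) → ends 7; pad 1 to align 4 for payload_len; payload_len at 8 (size 4, align 4) → ends 12; total 12 bytes, alignment 4
e at 0 (size 12, align 4) → ends 12
within Event: proto at 2
0 + 2 = 2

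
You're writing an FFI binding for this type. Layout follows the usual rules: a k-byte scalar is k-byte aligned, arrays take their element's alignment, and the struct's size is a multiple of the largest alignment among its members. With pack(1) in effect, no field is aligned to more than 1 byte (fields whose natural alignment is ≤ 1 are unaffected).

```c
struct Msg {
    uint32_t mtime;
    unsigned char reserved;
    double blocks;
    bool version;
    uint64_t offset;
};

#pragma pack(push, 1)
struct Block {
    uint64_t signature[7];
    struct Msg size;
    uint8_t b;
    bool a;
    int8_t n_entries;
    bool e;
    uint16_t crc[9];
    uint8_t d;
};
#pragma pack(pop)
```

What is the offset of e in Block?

91

Msg: 0..4  mtime  (4B, 4-aligned); 4..5  reserved  (1B, 1-aligned); 5..8  -- padding (3B); 8..16  blocks  (8B, 8-aligned); 16..17  version  (1B, 1-aligned); 17..24  -- padding (7B); 24..32  offset  (8B, 8-aligned); sizeof = 32, alignof = 8
0..56  signature  (56B, 1-aligned)
56..88  size  (32B, 1-aligned)
88..89  b  (1B, 1-aligned)
89..90  a  (1B, 1-aligned)
90..91  n_entries  (1B, 1-aligned)
91..92  e  (1B, 1-aligned)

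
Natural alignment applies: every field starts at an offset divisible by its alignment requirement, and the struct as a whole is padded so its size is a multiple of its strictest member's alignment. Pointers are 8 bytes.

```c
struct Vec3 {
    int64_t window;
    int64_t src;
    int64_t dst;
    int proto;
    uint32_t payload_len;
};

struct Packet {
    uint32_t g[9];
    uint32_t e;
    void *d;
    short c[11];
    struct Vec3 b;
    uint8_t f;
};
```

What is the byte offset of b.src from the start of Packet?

Vec3: window at 0 (size 8, align 8) → ends 8; src at 8 (size 8, align 8) → ends 16; dst at 16 (size 8, align 8) → ends 24; proto at 24 (size 4, align 4) → ends 28; payload_len at 28 (size 4, align 4) → ends 32; total 32 bytes, alignment 8
g at 0 (size 36, align 4) → ends 36
e at 36 (size 4, align 4) → ends 40
d at 40 (size 8, align 8) → ends 48
c at 48 (size 22, align 2) → ends 70
pad 2 to align 8 for b
b at 72 (size 32, align 8) → ends 104
within Vec3: src at 8
72 + 8 = 80

80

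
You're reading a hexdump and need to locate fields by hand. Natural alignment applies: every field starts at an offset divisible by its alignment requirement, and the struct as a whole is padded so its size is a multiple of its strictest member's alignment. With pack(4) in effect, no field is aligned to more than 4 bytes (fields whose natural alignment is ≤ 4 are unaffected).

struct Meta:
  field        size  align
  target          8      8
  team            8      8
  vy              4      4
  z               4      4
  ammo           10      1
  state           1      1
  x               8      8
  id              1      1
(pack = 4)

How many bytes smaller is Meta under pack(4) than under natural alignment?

8

natural layout:
  @0: target [8B, align 8] → 8
  @8: team [8B, align 8] → 16
  @16: vy [4B, align 4] → 20
  @20: z [4B, align 4] → 24
  @24: ammo [10B, align 1] → 34
  @34: state [1B, align 1] → 35
  +5 pad (align 8)
  @40: x [8B, align 8] → 48
  @48: id [1B, align 1] → 49
  +7 tail pad (align 8)
  size 56, align 8
packed(4) layout:
  @0: target [8B, align 4] → 8
  @8: team [8B, align 4] → 16
  @16: vy [4B, align 4] → 20
  @20: z [4B, align 4] → 24
  @24: ammo [10B, align 1] → 34
  @34: state [1B, align 1] → 35
  +1 pad (align 4)
  @36: x [8B, align 4] → 44
  @44: id [1B, align 1] → 45
  +3 tail pad (align 4)
  size 48, align 4
56 − 48 = 8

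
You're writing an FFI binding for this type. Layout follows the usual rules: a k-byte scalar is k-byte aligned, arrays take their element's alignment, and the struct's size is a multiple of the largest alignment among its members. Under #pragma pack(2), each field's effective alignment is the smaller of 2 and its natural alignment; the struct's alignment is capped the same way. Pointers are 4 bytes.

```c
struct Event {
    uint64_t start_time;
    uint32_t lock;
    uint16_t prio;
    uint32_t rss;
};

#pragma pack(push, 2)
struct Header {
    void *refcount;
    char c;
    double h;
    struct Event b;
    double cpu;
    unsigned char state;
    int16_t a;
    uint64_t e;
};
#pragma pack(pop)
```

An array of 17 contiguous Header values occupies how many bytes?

Event: @0: start_time [8B, align 8] → 8; @8: lock [4B, align 4] → 12; @12: prio [2B, align 2] → 14; +2 pad (align 4); @16: rss [4B, align 4] → 20; +4 tail pad (align 8); size 24, align 8
@0: refcount [4B, align 2] → 4
@4: c [1B, align 1] → 5
+1 pad (align 2)
@6: h [8B, align 2] → 14
@14: b [24B, align 2] → 38
@38: cpu [8B, align 2] → 46
@46: state [1B, align 1] → 47
+1 pad (align 2)
@48: a [2B, align 2] → 50
@50: e [8B, align 2] → 58
size 58, align 2
array of 17: 17 × 58 = 986

986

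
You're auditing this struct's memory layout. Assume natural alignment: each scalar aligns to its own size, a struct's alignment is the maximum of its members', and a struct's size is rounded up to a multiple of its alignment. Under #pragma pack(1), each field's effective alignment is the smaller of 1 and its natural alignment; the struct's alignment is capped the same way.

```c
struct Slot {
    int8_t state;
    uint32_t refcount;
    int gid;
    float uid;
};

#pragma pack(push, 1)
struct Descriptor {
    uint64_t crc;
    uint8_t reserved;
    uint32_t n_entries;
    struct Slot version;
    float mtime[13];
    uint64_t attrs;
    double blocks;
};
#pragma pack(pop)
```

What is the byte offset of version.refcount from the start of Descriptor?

17

Slot: state at 0 (size 1, align 1) → ends 1; pad 3 to align 4 for refcount; refcount at 4 (size 4, align 4) → ends 8; gid at 8 (size 4, align 4) → ends 12; uid at 12 (size 4, align 4) → ends 16; total 16 bytes, alignment 4
crc at 0 (size 8, align 1) → ends 8
reserved at 8 (size 1, align 1) → ends 9
n_entries at 9 (size 4, align 1) → ends 13
version at 13 (size 16, align 1) → ends 29
within Slot: refcount at 4
13 + 4 = 17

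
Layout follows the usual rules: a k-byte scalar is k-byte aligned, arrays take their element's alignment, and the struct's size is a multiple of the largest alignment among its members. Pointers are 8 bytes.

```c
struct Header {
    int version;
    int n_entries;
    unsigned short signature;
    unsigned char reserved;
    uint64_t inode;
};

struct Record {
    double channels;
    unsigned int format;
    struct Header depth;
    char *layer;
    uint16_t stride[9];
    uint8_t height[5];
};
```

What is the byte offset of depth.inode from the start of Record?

Header: 0..4  version  (4B, 4-aligned); 4..8  n_entries  (4B, 4-aligned); 8..10  signature  (2B, 2-aligned); 10..11  reserved  (1B, 1-aligned); 11..16  -- padding (5B); 16..24  inode  (8B, 8-aligned); sizeof = 24, alignof = 8
0..8  channels  (8B, 8-aligned)
8..12  format  (4B, 4-aligned)
12..16  -- padding (4B)
16..40  depth  (24B, 8-aligned)
within Header: inode at 16
16 + 16 = 32

32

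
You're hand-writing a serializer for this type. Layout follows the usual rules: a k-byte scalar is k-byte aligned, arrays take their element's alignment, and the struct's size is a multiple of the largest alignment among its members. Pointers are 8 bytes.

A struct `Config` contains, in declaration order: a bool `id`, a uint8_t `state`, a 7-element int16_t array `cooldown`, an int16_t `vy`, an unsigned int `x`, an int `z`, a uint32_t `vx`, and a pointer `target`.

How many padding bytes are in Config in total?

@0: id [1B, align 1] → 1
@1: state [1B, align 1] → 2
@2: cooldown [14B, align 2] → 16
@16: vy [2B, align 2] → 18
+2 pad (align 4)
@20: x [4B, align 4] → 24
@24: z [4B, align 4] → 28
@28: vx [4B, align 4] → 32
@32: target [8B, align 8] → 40
size 40, align 8
data bytes 38, size 40 → padding 2

2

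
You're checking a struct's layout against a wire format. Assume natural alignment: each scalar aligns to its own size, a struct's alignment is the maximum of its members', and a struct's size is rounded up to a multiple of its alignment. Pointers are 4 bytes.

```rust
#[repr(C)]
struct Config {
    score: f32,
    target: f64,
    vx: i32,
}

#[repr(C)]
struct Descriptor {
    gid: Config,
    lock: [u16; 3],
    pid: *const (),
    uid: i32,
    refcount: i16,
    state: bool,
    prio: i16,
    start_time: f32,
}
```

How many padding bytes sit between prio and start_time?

2

Config: score at 0 (size 4, align 4) → ends 4; pad 4 to align 8 for target; target at 8 (size 8, align 8) → ends 16; vx at 16 (size 4, align 4) → ends 20; tail pad 4 to reach multiple of 8; total 24 bytes, alignment 8
gid at 0 (size 24, align 8) → ends 24
lock at 24 (size 6, align 2) → ends 30
pad 2 to align 4 for pid
pid at 32 (size 4, align 4) → ends 36
uid at 36 (size 4, align 4) → ends 40
refcount at 40 (size 2, align 2) → ends 42
state at 42 (size 1, align 1) → ends 43
pad 1 to align 2 for prio
prio at 44 (size 2, align 2) → ends 46
pad 2 to align 4 for start_time
start_time at 48 (size 4, align 4) → ends 52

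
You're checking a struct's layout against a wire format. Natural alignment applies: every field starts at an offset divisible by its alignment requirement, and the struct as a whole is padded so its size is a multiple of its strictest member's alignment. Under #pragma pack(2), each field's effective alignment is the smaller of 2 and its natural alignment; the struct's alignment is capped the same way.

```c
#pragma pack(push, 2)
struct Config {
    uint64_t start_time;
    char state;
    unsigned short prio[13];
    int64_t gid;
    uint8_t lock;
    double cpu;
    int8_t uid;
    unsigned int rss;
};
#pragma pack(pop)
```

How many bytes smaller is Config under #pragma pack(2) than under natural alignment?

12

natural layout:
  0..8  start_time  (8B, 8-aligned)
  8..9  state  (1B, 1-aligned)
  9..10  -- padding (1B)
  10..36  prio  (26B, 2-aligned)
  36..40  -- padding (4B)
  40..48  gid  (8B, 8-aligned)
  48..49  lock  (1B, 1-aligned)
  49..56  -- padding (7B)
  56..64  cpu  (8B, 8-aligned)
  64..65  uid  (1B, 1-aligned)
  65..68  -- padding (3B)
  68..72  rss  (4B, 4-aligned)
  sizeof = 72, alignof = 8
packed(2) layout:
  0..8  start_time  (8B, 2-aligned)
  8..9  state  (1B, 1-aligned)
  9..10  -- padding (1B)
  10..36  prio  (26B, 2-aligned)
  36..44  gid  (8B, 2-aligned)
  44..45  lock  (1B, 1-aligned)
  45..46  -- padding (1B)
  46..54  cpu  (8B, 2-aligned)
  54..55  uid  (1B, 1-aligned)
  55..56  -- padding (1B)
  56..60  rss  (4B, 2-aligned)
  sizeof = 60, alignof = 2
72 − 60 = 12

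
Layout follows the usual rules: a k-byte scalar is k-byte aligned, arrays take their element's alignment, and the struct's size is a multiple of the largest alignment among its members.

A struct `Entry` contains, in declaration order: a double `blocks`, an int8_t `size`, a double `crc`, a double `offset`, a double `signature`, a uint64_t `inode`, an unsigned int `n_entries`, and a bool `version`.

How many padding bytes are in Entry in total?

0..8  blocks  (8B, 8-aligned)
8..9  size  (1B, 1-aligned)
9..16  -- padding (7B)
16..24  crc  (8B, 8-aligned)
24..32  offset  (8B, 8-aligned)
32..40  signature  (8B, 8-aligned)
40..48  inode  (8B, 8-aligned)
48..52  n_entries  (4B, 4-aligned)
52..53  version  (1B, 1-aligned)
53..56  -- tail padding (3B)
sizeof = 56, alignof = 8
data bytes 46, size 56 → padding 10

10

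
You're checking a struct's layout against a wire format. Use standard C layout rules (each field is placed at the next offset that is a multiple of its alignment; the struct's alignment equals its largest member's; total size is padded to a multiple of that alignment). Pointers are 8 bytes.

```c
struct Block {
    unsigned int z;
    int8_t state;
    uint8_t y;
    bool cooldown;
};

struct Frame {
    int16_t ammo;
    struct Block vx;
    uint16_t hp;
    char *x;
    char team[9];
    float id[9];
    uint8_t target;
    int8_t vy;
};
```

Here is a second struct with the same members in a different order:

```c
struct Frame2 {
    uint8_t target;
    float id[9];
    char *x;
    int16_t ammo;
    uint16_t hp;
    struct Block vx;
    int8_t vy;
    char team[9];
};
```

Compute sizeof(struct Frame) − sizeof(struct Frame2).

Block: @0: z [4B, align 4] → 4; @4: state [1B, align 1] → 5; @5: y [1B, align 1] → 6; @6: cooldown [1B, align 1] → 7; +1 tail pad (align 4); size 8, align 4
@0: ammo [2B, align 2] → 2
+2 pad (align 4)
@4: vx [8B, align 4] → 12
@12: hp [2B, align 2] → 14
+2 pad (align 8)
@16: x [8B, align 8] → 24
@24: team [9B, align 1] → 33
+3 pad (align 4)
@36: id [36B, align 4] → 72
@72: target [1B, align 1] → 73
@73: vy [1B, align 1] → 74
+6 tail pad (align 8)
size 80, align 8
— Frame2 —
@0: target [1B, align 1] → 1
+3 pad (align 4)
@4: id [36B, align 4] → 40
@40: x [8B, align 8] → 48
@48: ammo [2B, align 2] → 50
@50: hp [2B, align 2] → 52
@52: vx [8B, align 4] → 60
@60: vy [1B, align 1] → 61
@61: team [9B, align 1] → 70
+2 tail pad (align 8)
size 72, align 8
80 − 72 = 8

8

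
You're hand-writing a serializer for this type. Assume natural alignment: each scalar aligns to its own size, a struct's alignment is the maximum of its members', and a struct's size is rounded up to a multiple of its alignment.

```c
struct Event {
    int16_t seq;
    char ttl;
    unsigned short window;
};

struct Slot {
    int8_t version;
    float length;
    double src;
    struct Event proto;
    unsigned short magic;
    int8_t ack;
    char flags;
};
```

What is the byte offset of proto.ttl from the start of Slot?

18

Event: seq at 0 (size 2, align 2) → ends 2; ttl at 2 (size 1, align 1) → ends 3; pad 1 to align 2 for window; window at 4 (size 2, align 2) → ends 6; total 6 bytes, alignment 2
version at 0 (size 1, align 1) → ends 1
pad 3 to align 4 for length
length at 4 (size 4, align 4) → ends 8
src at 8 (size 8, align 8) → ends 16
proto at 16 (size 6, align 2) → ends 22
within Event: ttl at 2
16 + 2 = 18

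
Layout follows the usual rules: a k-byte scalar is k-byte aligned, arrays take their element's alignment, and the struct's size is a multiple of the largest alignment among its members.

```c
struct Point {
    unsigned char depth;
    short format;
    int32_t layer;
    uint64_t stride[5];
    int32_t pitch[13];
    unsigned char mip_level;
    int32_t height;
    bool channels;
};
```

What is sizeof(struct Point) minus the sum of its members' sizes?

depth at 0 (size 1, align 1) → ends 1
pad 1 to align 2 for format
format at 2 (size 2, align 2) → ends 4
layer at 4 (size 4, align 4) → ends 8
stride at 8 (size 40, align 8) → ends 48
pitch at 48 (size 52, align 4) → ends 100
mip_level at 100 (size 1, align 1) → ends 101
pad 3 to align 4 for height
height at 104 (size 4, align 4) → ends 108
channels at 108 (size 1, align 1) → ends 109
tail pad 3 to reach multiple of 8
total 112 bytes, alignment 8
data bytes 105, size 112 → padding 7

7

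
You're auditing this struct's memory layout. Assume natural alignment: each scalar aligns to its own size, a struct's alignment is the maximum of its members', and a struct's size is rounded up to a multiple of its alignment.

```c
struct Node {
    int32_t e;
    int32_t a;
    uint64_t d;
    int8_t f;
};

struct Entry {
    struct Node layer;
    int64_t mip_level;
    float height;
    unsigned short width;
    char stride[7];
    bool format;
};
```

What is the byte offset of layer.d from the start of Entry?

8

Node: @0: e [4B, align 4] → 4; @4: a [4B, align 4] → 8; @8: d [8B, align 8] → 16; @16: f [1B, align 1] → 17; +7 tail pad (align 8); size 24, align 8
@0: layer [24B, align 8] → 24
within Node: d at 8
0 + 8 = 8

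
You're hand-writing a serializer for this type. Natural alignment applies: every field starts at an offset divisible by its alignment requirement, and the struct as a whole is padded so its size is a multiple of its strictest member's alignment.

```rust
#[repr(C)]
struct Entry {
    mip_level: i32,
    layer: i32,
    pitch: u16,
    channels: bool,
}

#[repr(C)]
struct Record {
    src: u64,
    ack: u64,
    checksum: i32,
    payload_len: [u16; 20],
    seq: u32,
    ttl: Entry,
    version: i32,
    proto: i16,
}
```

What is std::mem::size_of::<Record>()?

88 bytes

Entry: mip_level at 0 (size 4, align 4) → ends 4; layer at 4 (size 4, align 4) → ends 8; pitch at 8 (size 2, align 2) → ends 10; channels at 10 (size 1, align 1) → ends 11; tail pad 1 to reach multiple of 4; total 12 bytes, alignment 4
src at 0 (size 8, align 8) → ends 8
ack at 8 (size 8, align 8) → ends 16
checksum at 16 (size 4, align 4) → ends 20
payload_len at 20 (size 40, align 2) → ends 60
seq at 60 (size 4, align 4) → ends 64
ttl at 64 (size 12, align 4) → ends 76
version at 76 (size 4, align 4) → ends 80
proto at 80 (size 2, align 2) → ends 82
tail pad 6 to reach multiple of 8
total 88 bytes, alignment 8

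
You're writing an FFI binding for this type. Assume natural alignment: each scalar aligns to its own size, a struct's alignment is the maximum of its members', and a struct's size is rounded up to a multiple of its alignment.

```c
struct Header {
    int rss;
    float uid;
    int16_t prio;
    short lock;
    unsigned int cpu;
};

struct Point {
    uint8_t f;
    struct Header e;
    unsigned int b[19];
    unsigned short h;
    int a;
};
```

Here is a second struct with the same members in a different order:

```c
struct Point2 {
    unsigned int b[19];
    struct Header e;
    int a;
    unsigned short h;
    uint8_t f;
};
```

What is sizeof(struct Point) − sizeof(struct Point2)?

4

Header: 0..4  rss  (4B, 4-aligned); 4..8  uid  (4B, 4-aligned); 8..10  prio  (2B, 2-aligned); 10..12  lock  (2B, 2-aligned); 12..16  cpu  (4B, 4-aligned); sizeof = 16, alignof = 4
0..1  f  (1B, 1-aligned)
1..4  -- padding (3B)
4..20  e  (16B, 4-aligned)
20..96  b  (76B, 4-aligned)
96..98  h  (2B, 2-aligned)
98..100  -- padding (2B)
100..104  a  (4B, 4-aligned)
sizeof = 104, alignof = 4
— Point2 —
0..76  b  (76B, 4-aligned)
76..92  e  (16B, 4-aligned)
92..96  a  (4B, 4-aligned)
96..98  h  (2B, 2-aligned)
98..99  f  (1B, 1-aligned)
99..100  -- tail padding (1B)
sizeof = 100, alignof = 4
104 − 100 = 4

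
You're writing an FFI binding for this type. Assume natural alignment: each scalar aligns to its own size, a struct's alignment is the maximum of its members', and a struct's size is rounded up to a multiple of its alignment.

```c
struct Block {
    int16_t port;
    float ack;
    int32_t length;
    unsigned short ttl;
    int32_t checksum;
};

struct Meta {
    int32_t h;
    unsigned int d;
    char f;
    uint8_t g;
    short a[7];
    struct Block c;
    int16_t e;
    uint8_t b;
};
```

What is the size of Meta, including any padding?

48 bytes

Block: 0..2  port  (2B, 2-aligned); 2..4  -- padding (2B); 4..8  ack  (4B, 4-aligned); 8..12  length  (4B, 4-aligned); 12..14  ttl  (2B, 2-aligned); 14..16  -- padding (2B); 16..20  checksum  (4B, 4-aligned); sizeof = 20, alignof = 4
0..4  h  (4B, 4-aligned)
4..8  d  (4B, 4-aligned)
8..9  f  (1B, 1-aligned)
9..10  g  (1B, 1-aligned)
10..24  a  (14B, 2-aligned)
24..44  c  (20B, 4-aligned)
44..46  e  (2B, 2-aligned)
46..47  b  (1B, 1-aligned)
47..48  -- tail padding (1B)
sizeof = 48, alignof = 4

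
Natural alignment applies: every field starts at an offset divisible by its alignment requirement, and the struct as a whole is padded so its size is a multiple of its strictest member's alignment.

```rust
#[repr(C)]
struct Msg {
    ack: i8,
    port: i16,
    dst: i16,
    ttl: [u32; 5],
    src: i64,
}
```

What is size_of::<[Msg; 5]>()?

200

ack at 0 (size 1, align 1) → ends 1
pad 1 to align 2 for port
port at 2 (size 2, align 2) → ends 4
dst at 4 (size 2, align 2) → ends 6
pad 2 to align 4 for ttl
ttl at 8 (size 20, align 4) → ends 28
pad 4 to align 8 for src
src at 32 (size 8, align 8) → ends 40
total 40 bytes, alignment 8
array of 5: 5 × 40 = 200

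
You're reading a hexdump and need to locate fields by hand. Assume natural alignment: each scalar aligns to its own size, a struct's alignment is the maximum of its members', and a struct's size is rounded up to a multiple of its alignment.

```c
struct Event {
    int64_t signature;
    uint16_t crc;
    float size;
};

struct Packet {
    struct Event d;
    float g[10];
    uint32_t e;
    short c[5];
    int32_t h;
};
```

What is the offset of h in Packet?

Event: @0: signature [8B, align 8] → 8; @8: crc [2B, align 2] → 10; +2 pad (align 4); @12: size [4B, align 4] → 16; size 16, align 8
@0: d [16B, align 8] → 16
@16: g [40B, align 4] → 56
@56: e [4B, align 4] → 60
@60: c [10B, align 2] → 70
+2 pad (align 4)
@72: h [4B, align 4] → 76

72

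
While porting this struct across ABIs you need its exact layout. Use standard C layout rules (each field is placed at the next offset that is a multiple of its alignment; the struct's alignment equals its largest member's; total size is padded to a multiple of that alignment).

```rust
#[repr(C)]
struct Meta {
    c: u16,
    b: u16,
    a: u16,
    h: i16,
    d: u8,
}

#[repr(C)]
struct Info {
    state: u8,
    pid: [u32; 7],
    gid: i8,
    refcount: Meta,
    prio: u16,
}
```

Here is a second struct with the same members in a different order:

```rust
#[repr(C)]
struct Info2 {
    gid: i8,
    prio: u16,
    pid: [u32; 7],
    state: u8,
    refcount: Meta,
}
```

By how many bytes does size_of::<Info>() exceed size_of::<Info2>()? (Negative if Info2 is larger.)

4

Meta: 0..2  c  (2B, 2-aligned); 2..4  b  (2B, 2-aligned); 4..6  a  (2B, 2-aligned); 6..8  h  (2B, 2-aligned); 8..9  d  (1B, 1-aligned); 9..10  -- tail padding (1B); sizeof = 10, alignof = 2
0..1  state  (1B, 1-aligned)
1..4  -- padding (3B)
4..32  pid  (28B, 4-aligned)
32..33  gid  (1B, 1-aligned)
33..34  -- padding (1B)
34..44  refcount  (10B, 2-aligned)
44..46  prio  (2B, 2-aligned)
46..48  -- tail padding (2B)
sizeof = 48, alignof = 4
— Info2 —
0..1  gid  (1B, 1-aligned)
1..2  -- padding (1B)
2..4  prio  (2B, 2-aligned)
4..32  pid  (28B, 4-aligned)
32..33  state  (1B, 1-aligned)
33..34  -- padding (1B)
34..44  refcount  (10B, 2-aligned)
sizeof = 44, alignof = 4
48 − 44 = 4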